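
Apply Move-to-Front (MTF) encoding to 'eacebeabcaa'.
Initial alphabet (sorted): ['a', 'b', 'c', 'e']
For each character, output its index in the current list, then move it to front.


MTF encoding:
'e': index 3 in ['a', 'b', 'c', 'e'] -> ['e', 'a', 'b', 'c']
'a': index 1 in ['e', 'a', 'b', 'c'] -> ['a', 'e', 'b', 'c']
'c': index 3 in ['a', 'e', 'b', 'c'] -> ['c', 'a', 'e', 'b']
'e': index 2 in ['c', 'a', 'e', 'b'] -> ['e', 'c', 'a', 'b']
'b': index 3 in ['e', 'c', 'a', 'b'] -> ['b', 'e', 'c', 'a']
'e': index 1 in ['b', 'e', 'c', 'a'] -> ['e', 'b', 'c', 'a']
'a': index 3 in ['e', 'b', 'c', 'a'] -> ['a', 'e', 'b', 'c']
'b': index 2 in ['a', 'e', 'b', 'c'] -> ['b', 'a', 'e', 'c']
'c': index 3 in ['b', 'a', 'e', 'c'] -> ['c', 'b', 'a', 'e']
'a': index 2 in ['c', 'b', 'a', 'e'] -> ['a', 'c', 'b', 'e']
'a': index 0 in ['a', 'c', 'b', 'e'] -> ['a', 'c', 'b', 'e']


Output: [3, 1, 3, 2, 3, 1, 3, 2, 3, 2, 0]


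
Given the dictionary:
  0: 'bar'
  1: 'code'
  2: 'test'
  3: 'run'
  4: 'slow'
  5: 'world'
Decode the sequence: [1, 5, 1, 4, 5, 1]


Look up each index in the dictionary:
  1 -> 'code'
  5 -> 'world'
  1 -> 'code'
  4 -> 'slow'
  5 -> 'world'
  1 -> 'code'

Decoded: "code world code slow world code"


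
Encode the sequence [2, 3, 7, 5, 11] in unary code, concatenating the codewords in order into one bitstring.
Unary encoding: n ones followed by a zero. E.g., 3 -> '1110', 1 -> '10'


Encode each number as n ones followed by a terminating 0:
  2 -> 110 (3 bits)
  3 -> 1110 (4 bits)
  7 -> 11111110 (8 bits)
  5 -> 111110 (6 bits)
  11 -> 111111111110 (12 bits)
Total length = 3 + 4 + 8 + 6 + 12 = 33 bits.

Unary([2, 3, 7, 5, 11]) = 110111011111110111110111111111110 (33 bits)


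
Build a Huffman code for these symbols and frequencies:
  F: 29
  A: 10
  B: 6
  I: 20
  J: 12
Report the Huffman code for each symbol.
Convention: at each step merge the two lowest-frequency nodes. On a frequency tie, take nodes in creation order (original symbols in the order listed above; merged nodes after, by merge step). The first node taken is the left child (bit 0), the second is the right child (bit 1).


Huffman tree construction:
Step 1: Merge B(6) + A(10) = 16
Step 2: Merge J(12) + (B+A)(16) = 28
Step 3: Merge I(20) + (J+(B+A))(28) = 48
Step 4: Merge F(29) + (I+(J+(B+A)))(48) = 77
Read each symbol's code off the tree from the root (left child = 0, right child = 1).

Codes:
  F: 0 (length 1)
  A: 1111 (length 4)
  B: 1110 (length 4)
  I: 10 (length 2)
  J: 110 (length 3)
Average code length: 169/77 = 2.1948 bits/symbol


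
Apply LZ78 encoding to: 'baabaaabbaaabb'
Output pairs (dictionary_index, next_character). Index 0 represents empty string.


LZ78 encoding steps:
Dictionary: {0: ''}
Step 1: w='' (idx 0), next='b' -> output (0, 'b'), add 'b' as idx 1
Step 2: w='' (idx 0), next='a' -> output (0, 'a'), add 'a' as idx 2
Step 3: w='a' (idx 2), next='b' -> output (2, 'b'), add 'ab' as idx 3
Step 4: w='a' (idx 2), next='a' -> output (2, 'a'), add 'aa' as idx 4
Step 5: w='ab' (idx 3), next='b' -> output (3, 'b'), add 'abb' as idx 5
Step 6: w='aa' (idx 4), next='a' -> output (4, 'a'), add 'aaa' as idx 6
Step 7: w='b' (idx 1), next='b' -> output (1, 'b'), add 'bb' as idx 7


Encoded: [(0, 'b'), (0, 'a'), (2, 'b'), (2, 'a'), (3, 'b'), (4, 'a'), (1, 'b')]


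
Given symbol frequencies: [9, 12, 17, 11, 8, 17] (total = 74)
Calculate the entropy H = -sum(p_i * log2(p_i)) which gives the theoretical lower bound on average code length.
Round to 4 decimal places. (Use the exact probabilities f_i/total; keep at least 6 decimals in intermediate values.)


Per-symbol terms -p_i * log2(p_i) with p_i = f_i/74:
  p = 9/74 = 0.121622: log2(p) = -3.039528, -p*log2(p) = 0.369672
  p = 12/74 = 0.162162: log2(p) = -2.624491, -p*log2(p) = 0.425593
  p = 17/74 = 0.229730: log2(p) = -2.121991, -p*log2(p) = 0.487484
  p = 11/74 = 0.148649: log2(p) = -2.750022, -p*log2(p) = 0.408787
  p = 8/74 = 0.108108: log2(p) = -3.209453, -p*log2(p) = 0.346968
  p = 17/74 = 0.229730: log2(p) = -2.121991, -p*log2(p) = 0.487484
H = 0.369672 + 0.425593 + 0.487484 + 0.408787 + 0.346968 + 0.487484 = 2.525988

H = 2.526 bits/symbol


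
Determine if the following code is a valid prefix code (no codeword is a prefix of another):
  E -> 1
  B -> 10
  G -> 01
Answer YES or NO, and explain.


Checking each pair (does one codeword prefix another?):
  E='1' vs B='10': prefix -- VIOLATION

NO -- this is NOT a valid prefix code. E (1) is a prefix of B (10).


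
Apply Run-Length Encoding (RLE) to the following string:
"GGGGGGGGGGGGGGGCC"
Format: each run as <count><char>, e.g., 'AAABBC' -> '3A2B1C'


Scanning runs left to right:
  i=0: run of 'G' x 15 -> '15G'
  i=15: run of 'C' x 2 -> '2C'

RLE = 15G2C


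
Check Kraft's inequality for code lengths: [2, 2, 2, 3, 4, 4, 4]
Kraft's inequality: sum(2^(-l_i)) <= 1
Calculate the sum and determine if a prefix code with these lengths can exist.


Sum = 2^(-2) + 2^(-2) + 2^(-2) + 2^(-3) + 2^(-4) + 2^(-4) + 2^(-4)
    = 0.25 + 0.25 + 0.25 + 0.125 + 0.0625 + 0.0625 + 0.0625
    = 17/16 = 1.0625
Since 1.0625 > 1, Kraft's inequality is NOT satisfied.
A prefix code with these lengths CANNOT exist.

Kraft sum = 1.0625. Not satisfied.


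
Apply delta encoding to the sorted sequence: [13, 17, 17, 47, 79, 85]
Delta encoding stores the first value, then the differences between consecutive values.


First value: 13
Deltas:
  17 - 13 = 4
  17 - 17 = 0
  47 - 17 = 30
  79 - 47 = 32
  85 - 79 = 6


Delta encoded: [13, 4, 0, 30, 32, 6]


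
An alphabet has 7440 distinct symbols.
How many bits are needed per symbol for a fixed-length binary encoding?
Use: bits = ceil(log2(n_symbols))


log2(7440) = 12.8611
Bracket: 2^12 = 4096 < 7440 <= 2^13 = 8192
So ceil(log2(7440)) = 13

bits = ceil(log2(7440)) = ceil(12.8611) = 13 bits


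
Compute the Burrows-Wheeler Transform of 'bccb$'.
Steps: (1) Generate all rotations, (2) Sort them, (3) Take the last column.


Rotations (sorted):
  0: $bccb -> last char: b
  1: b$bcc -> last char: c
  2: bccb$ -> last char: $
  3: cb$bc -> last char: c
  4: ccb$b -> last char: b


BWT = bc$cb


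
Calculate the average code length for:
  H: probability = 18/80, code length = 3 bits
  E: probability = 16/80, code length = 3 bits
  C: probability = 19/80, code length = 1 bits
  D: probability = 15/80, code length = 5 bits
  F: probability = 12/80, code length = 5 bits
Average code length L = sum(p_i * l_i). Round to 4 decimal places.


Weighted contributions p_i * l_i:
  H: (18/80) * 3 = 54/80
  E: (16/80) * 3 = 48/80
  C: (19/80) * 1 = 19/80
  D: (15/80) * 5 = 75/80
  F: (12/80) * 5 = 60/80
Sum = (54 + 48 + 19 + 75 + 60)/80 = 256/80

L = 256/80 = 3.2000 bits/symbol


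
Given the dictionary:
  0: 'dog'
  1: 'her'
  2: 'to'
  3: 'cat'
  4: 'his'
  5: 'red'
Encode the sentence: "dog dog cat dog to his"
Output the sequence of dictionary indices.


Look up each word in the dictionary:
  'dog' -> 0
  'dog' -> 0
  'cat' -> 3
  'dog' -> 0
  'to' -> 2
  'his' -> 4

Encoded: [0, 0, 3, 0, 2, 4]


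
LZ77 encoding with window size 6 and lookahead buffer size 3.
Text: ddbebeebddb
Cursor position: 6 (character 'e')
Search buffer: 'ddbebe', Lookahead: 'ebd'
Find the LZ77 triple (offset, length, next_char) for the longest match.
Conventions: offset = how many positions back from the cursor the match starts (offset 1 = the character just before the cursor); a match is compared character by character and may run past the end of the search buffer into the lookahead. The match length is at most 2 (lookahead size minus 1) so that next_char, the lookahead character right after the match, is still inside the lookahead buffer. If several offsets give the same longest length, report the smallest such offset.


Try each offset into the search buffer:
  offset=1 (pos 5, char 'e'): match length 1
  offset=2 (pos 4, char 'b'): match length 0
  offset=3 (pos 3, char 'e'): match length 2
  offset=4 (pos 2, char 'b'): match length 0
  offset=5 (pos 1, char 'd'): match length 0
  offset=6 (pos 0, char 'd'): match length 0
Longest match has length 2 at offset 3.
next_char = character at position 6 + 2 = 8 -> 'd'

Best match: offset=3, length=2 (matching 'eb' starting at position 3)
LZ77 triple: (3, 2, 'd')


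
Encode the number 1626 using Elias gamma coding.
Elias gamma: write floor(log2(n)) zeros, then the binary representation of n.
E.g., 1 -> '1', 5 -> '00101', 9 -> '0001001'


num_bits = floor(log2(1626)) + 1 = 11
leading_zeros = num_bits - 1 = 10
binary(1626) = 11001011010

Elias gamma(1626) = '0000000000' + '11001011010' = 000000000011001011010 (21 bits)


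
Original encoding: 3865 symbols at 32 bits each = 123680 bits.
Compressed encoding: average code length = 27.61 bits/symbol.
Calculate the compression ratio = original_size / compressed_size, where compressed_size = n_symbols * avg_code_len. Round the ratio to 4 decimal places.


original_size = n_symbols * orig_bits = 3865 * 32 = 123680 bits
compressed_size = n_symbols * avg_code_len = 3865 * 27.61 = 106712.65 bits
ratio = original_size / compressed_size = 123680 / 106712.65 = 1.159

Compression ratio = 1.159


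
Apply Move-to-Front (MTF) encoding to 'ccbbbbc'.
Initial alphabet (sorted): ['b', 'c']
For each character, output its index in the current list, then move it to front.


MTF encoding:
'c': index 1 in ['b', 'c'] -> ['c', 'b']
'c': index 0 in ['c', 'b'] -> ['c', 'b']
'b': index 1 in ['c', 'b'] -> ['b', 'c']
'b': index 0 in ['b', 'c'] -> ['b', 'c']
'b': index 0 in ['b', 'c'] -> ['b', 'c']
'b': index 0 in ['b', 'c'] -> ['b', 'c']
'c': index 1 in ['b', 'c'] -> ['c', 'b']


Output: [1, 0, 1, 0, 0, 0, 1]


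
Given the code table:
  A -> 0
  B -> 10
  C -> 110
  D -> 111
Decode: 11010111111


Decoding:
110 -> C
10 -> B
111 -> D
111 -> D


Result: CBDD


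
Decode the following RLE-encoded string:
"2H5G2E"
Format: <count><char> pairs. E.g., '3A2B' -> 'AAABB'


Expanding each <count><char> pair:
  2H -> 'HH'
  5G -> 'GGGGG'
  2E -> 'EE'

Decoded = HHGGGGGEE


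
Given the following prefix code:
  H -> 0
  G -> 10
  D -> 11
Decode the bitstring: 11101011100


Decoding step by step:
Bits 11 -> D
Bits 10 -> G
Bits 10 -> G
Bits 11 -> D
Bits 10 -> G
Bits 0 -> H


Decoded message: DGGDGH


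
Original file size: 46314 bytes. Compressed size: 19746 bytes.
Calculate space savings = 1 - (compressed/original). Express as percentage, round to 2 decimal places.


ratio = compressed/original = 19746/46314 = 0.426351
savings = 1 - ratio = 1 - 0.426351 = 0.573649
as a percentage: 0.573649 * 100 = 57.36%

Space savings = 1 - 19746/46314 = 57.36%


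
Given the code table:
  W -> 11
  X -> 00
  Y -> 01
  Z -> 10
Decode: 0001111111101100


Decoding:
00 -> X
01 -> Y
11 -> W
11 -> W
11 -> W
10 -> Z
11 -> W
00 -> X


Result: XYWWWZWX


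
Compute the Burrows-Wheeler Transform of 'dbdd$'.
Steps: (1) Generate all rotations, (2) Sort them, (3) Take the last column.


Rotations (sorted):
  0: $dbdd -> last char: d
  1: bdd$d -> last char: d
  2: d$dbd -> last char: d
  3: dbdd$ -> last char: $
  4: dd$db -> last char: b


BWT = ddd$b


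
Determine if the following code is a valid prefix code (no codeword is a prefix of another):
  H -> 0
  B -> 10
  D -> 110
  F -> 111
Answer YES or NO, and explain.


Checking each pair (does one codeword prefix another?):
  H='0' vs B='10': no prefix
  H='0' vs D='110': no prefix
  H='0' vs F='111': no prefix
  B='10' vs H='0': no prefix
  B='10' vs D='110': no prefix
  B='10' vs F='111': no prefix
  D='110' vs H='0': no prefix
  D='110' vs B='10': no prefix
  D='110' vs F='111': no prefix
  F='111' vs H='0': no prefix
  F='111' vs B='10': no prefix
  F='111' vs D='110': no prefix
No violation found over all pairs.

YES -- this is a valid prefix code. No codeword is a prefix of any other codeword.


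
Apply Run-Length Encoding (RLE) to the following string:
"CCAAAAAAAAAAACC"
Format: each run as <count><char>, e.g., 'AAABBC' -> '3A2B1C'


Scanning runs left to right:
  i=0: run of 'C' x 2 -> '2C'
  i=2: run of 'A' x 11 -> '11A'
  i=13: run of 'C' x 2 -> '2C'

RLE = 2C11A2C


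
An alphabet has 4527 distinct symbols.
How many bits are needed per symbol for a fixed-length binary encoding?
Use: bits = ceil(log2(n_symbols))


log2(4527) = 12.1443
Bracket: 2^12 = 4096 < 4527 <= 2^13 = 8192
So ceil(log2(4527)) = 13

bits = ceil(log2(4527)) = ceil(12.1443) = 13 bits


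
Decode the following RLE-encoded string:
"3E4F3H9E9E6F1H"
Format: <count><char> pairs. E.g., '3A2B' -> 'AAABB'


Expanding each <count><char> pair:
  3E -> 'EEE'
  4F -> 'FFFF'
  3H -> 'HHH'
  9E -> 'EEEEEEEEE'
  9E -> 'EEEEEEEEE'
  6F -> 'FFFFFF'
  1H -> 'H'

Decoded = EEEFFFFHHHEEEEEEEEEEEEEEEEEEFFFFFFH


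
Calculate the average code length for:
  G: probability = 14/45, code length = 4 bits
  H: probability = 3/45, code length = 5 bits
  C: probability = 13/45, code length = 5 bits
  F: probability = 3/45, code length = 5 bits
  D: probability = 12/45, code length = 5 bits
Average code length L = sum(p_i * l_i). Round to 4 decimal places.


Weighted contributions p_i * l_i:
  G: (14/45) * 4 = 56/45
  H: (3/45) * 5 = 15/45
  C: (13/45) * 5 = 65/45
  F: (3/45) * 5 = 15/45
  D: (12/45) * 5 = 60/45
Sum = (56 + 15 + 65 + 15 + 60)/45 = 211/45

L = 211/45 = 4.6889 bits/symbol


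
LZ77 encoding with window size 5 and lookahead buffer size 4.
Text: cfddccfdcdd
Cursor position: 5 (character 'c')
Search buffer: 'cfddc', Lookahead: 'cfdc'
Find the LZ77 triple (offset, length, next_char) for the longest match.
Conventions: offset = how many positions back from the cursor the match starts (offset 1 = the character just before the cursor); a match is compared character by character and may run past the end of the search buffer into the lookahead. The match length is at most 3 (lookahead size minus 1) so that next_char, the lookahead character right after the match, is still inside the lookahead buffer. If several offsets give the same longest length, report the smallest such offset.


Try each offset into the search buffer:
  offset=1 (pos 4, char 'c'): match length 1
  offset=2 (pos 3, char 'd'): match length 0
  offset=3 (pos 2, char 'd'): match length 0
  offset=4 (pos 1, char 'f'): match length 0
  offset=5 (pos 0, char 'c'): match length 3
Longest match has length 3 at offset 5.
next_char = character at position 5 + 3 = 8 -> 'c'

Best match: offset=5, length=3 (matching 'cfd' starting at position 0)
LZ77 triple: (5, 3, 'c')


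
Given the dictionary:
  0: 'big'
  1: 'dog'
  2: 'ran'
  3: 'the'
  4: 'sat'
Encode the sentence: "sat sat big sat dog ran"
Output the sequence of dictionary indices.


Look up each word in the dictionary:
  'sat' -> 4
  'sat' -> 4
  'big' -> 0
  'sat' -> 4
  'dog' -> 1
  'ran' -> 2

Encoded: [4, 4, 0, 4, 1, 2]


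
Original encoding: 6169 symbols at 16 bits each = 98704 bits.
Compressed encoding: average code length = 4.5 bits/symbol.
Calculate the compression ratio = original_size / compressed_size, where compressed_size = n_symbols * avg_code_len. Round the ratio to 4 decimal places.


original_size = n_symbols * orig_bits = 6169 * 16 = 98704 bits
compressed_size = n_symbols * avg_code_len = 6169 * 4.5 = 27760.5 bits
ratio = original_size / compressed_size = 98704 / 27760.5 = 3.5556

Compression ratio = 3.5556


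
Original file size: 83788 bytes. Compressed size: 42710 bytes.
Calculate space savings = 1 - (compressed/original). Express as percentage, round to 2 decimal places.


ratio = compressed/original = 42710/83788 = 0.509739
savings = 1 - ratio = 1 - 0.509739 = 0.490261
as a percentage: 0.490261 * 100 = 49.03%

Space savings = 1 - 42710/83788 = 49.03%


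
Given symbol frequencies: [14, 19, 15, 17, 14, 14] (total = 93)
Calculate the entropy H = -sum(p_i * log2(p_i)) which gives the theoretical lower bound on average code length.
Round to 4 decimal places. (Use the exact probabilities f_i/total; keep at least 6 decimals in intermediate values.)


Per-symbol terms -p_i * log2(p_i) with p_i = f_i/93:
  p = 14/93 = 0.150538: log2(p) = -2.731804, -p*log2(p) = 0.411239
  p = 19/93 = 0.204301: log2(p) = -2.291231, -p*log2(p) = 0.468101
  p = 15/93 = 0.161290: log2(p) = -2.632268, -p*log2(p) = 0.424559
  p = 17/93 = 0.182796: log2(p) = -2.451696, -p*log2(p) = 0.448159
  p = 14/93 = 0.150538: log2(p) = -2.731804, -p*log2(p) = 0.411239
  p = 14/93 = 0.150538: log2(p) = -2.731804, -p*log2(p) = 0.411239
H = 0.411239 + 0.468101 + 0.424559 + 0.448159 + 0.411239 + 0.411239 = 2.574536

H = 2.5745 bits/symbol


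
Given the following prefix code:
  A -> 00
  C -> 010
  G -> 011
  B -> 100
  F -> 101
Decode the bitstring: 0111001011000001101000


Decoding step by step:
Bits 011 -> G
Bits 100 -> B
Bits 101 -> F
Bits 100 -> B
Bits 00 -> A
Bits 011 -> G
Bits 010 -> C
Bits 00 -> A


Decoded message: GBFBAGCA


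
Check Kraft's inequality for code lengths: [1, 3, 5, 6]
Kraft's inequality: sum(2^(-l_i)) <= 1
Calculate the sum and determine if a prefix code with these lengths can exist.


Sum = 2^(-1) + 2^(-3) + 2^(-5) + 2^(-6)
    = 0.5 + 0.125 + 0.03125 + 0.015625
    = 43/64 = 0.671875
Since 0.671875 <= 1, Kraft's inequality IS satisfied.
A prefix code with these lengths CAN exist.

Kraft sum = 0.671875. Satisfied.


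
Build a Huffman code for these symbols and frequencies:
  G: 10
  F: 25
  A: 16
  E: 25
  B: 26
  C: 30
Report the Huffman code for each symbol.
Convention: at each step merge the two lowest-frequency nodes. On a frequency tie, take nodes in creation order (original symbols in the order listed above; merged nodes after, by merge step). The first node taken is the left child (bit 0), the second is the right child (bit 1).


Huffman tree construction:
Step 1: Merge G(10) + A(16) = 26
Step 2: Merge F(25) + E(25) = 50
Step 3: Merge B(26) + (G+A)(26) = 52
Step 4: Merge C(30) + (F+E)(50) = 80
Step 5: Merge (B+(G+A))(52) + (C+(F+E))(80) = 132
Read each symbol's code off the tree from the root (left child = 0, right child = 1).

Codes:
  G: 010 (length 3)
  F: 110 (length 3)
  A: 011 (length 3)
  E: 111 (length 3)
  B: 00 (length 2)
  C: 10 (length 2)
Average code length: 340/132 = 2.5758 bits/symbol


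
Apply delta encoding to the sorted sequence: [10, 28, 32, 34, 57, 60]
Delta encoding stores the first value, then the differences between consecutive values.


First value: 10
Deltas:
  28 - 10 = 18
  32 - 28 = 4
  34 - 32 = 2
  57 - 34 = 23
  60 - 57 = 3


Delta encoded: [10, 18, 4, 2, 23, 3]


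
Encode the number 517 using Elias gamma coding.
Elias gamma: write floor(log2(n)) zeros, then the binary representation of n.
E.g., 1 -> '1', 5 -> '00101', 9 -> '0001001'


num_bits = floor(log2(517)) + 1 = 10
leading_zeros = num_bits - 1 = 9
binary(517) = 1000000101

Elias gamma(517) = '000000000' + '1000000101' = 0000000001000000101 (19 bits)


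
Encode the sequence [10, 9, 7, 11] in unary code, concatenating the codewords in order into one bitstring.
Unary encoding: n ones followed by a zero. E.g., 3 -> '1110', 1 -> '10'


Encode each number as n ones followed by a terminating 0:
  10 -> 11111111110 (11 bits)
  9 -> 1111111110 (10 bits)
  7 -> 11111110 (8 bits)
  11 -> 111111111110 (12 bits)
Total length = 11 + 10 + 8 + 12 = 41 bits.

Unary([10, 9, 7, 11]) = 11111111110111111111011111110111111111110 (41 bits)


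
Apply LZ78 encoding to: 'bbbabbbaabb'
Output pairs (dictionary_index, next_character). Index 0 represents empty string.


LZ78 encoding steps:
Dictionary: {0: ''}
Step 1: w='' (idx 0), next='b' -> output (0, 'b'), add 'b' as idx 1
Step 2: w='b' (idx 1), next='b' -> output (1, 'b'), add 'bb' as idx 2
Step 3: w='' (idx 0), next='a' -> output (0, 'a'), add 'a' as idx 3
Step 4: w='bb' (idx 2), next='b' -> output (2, 'b'), add 'bbb' as idx 4
Step 5: w='a' (idx 3), next='a' -> output (3, 'a'), add 'aa' as idx 5
Step 6: w='bb' (idx 2), end of input -> output (2, '')


Encoded: [(0, 'b'), (1, 'b'), (0, 'a'), (2, 'b'), (3, 'a'), (2, '')]


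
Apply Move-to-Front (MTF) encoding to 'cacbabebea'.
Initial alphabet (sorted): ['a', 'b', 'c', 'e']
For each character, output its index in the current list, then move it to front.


MTF encoding:
'c': index 2 in ['a', 'b', 'c', 'e'] -> ['c', 'a', 'b', 'e']
'a': index 1 in ['c', 'a', 'b', 'e'] -> ['a', 'c', 'b', 'e']
'c': index 1 in ['a', 'c', 'b', 'e'] -> ['c', 'a', 'b', 'e']
'b': index 2 in ['c', 'a', 'b', 'e'] -> ['b', 'c', 'a', 'e']
'a': index 2 in ['b', 'c', 'a', 'e'] -> ['a', 'b', 'c', 'e']
'b': index 1 in ['a', 'b', 'c', 'e'] -> ['b', 'a', 'c', 'e']
'e': index 3 in ['b', 'a', 'c', 'e'] -> ['e', 'b', 'a', 'c']
'b': index 1 in ['e', 'b', 'a', 'c'] -> ['b', 'e', 'a', 'c']
'e': index 1 in ['b', 'e', 'a', 'c'] -> ['e', 'b', 'a', 'c']
'a': index 2 in ['e', 'b', 'a', 'c'] -> ['a', 'e', 'b', 'c']


Output: [2, 1, 1, 2, 2, 1, 3, 1, 1, 2]


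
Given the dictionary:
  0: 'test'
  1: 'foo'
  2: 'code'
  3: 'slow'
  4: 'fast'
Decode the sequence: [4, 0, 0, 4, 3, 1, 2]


Look up each index in the dictionary:
  4 -> 'fast'
  0 -> 'test'
  0 -> 'test'
  4 -> 'fast'
  3 -> 'slow'
  1 -> 'foo'
  2 -> 'code'

Decoded: "fast test test fast slow foo code"


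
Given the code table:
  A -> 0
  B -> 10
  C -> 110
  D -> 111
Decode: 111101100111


Decoding:
111 -> D
10 -> B
110 -> C
0 -> A
111 -> D


Result: DBCAD


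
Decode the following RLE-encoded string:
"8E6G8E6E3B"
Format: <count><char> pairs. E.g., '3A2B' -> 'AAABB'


Expanding each <count><char> pair:
  8E -> 'EEEEEEEE'
  6G -> 'GGGGGG'
  8E -> 'EEEEEEEE'
  6E -> 'EEEEEE'
  3B -> 'BBB'

Decoded = EEEEEEEEGGGGGGEEEEEEEEEEEEEEBBB


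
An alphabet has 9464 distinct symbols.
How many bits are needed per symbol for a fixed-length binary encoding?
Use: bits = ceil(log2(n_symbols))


log2(9464) = 13.2082
Bracket: 2^13 = 8192 < 9464 <= 2^14 = 16384
So ceil(log2(9464)) = 14

bits = ceil(log2(9464)) = ceil(13.2082) = 14 bits


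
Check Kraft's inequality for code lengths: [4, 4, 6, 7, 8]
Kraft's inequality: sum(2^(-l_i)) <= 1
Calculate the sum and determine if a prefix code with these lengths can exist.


Sum = 2^(-4) + 2^(-4) + 2^(-6) + 2^(-7) + 2^(-8)
    = 0.0625 + 0.0625 + 0.015625 + 0.0078125 + 0.00390625
    = 39/256 = 0.15234375
Since 0.15234375 <= 1, Kraft's inequality IS satisfied.
A prefix code with these lengths CAN exist.

Kraft sum = 0.15234375. Satisfied.


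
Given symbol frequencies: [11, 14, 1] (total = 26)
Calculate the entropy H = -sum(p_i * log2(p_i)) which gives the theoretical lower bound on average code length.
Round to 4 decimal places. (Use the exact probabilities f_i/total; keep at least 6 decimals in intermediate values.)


Per-symbol terms -p_i * log2(p_i) with p_i = f_i/26:
  p = 11/26 = 0.423077: log2(p) = -1.241008, -p*log2(p) = 0.525042
  p = 14/26 = 0.538462: log2(p) = -0.893085, -p*log2(p) = 0.480892
  p = 1/26 = 0.038462: log2(p) = -4.700440, -p*log2(p) = 0.180786
H = 0.525042 + 0.480892 + 0.180786 = 1.186720

H = 1.1867 bits/symbol


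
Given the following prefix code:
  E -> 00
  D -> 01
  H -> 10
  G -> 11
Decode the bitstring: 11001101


Decoding step by step:
Bits 11 -> G
Bits 00 -> E
Bits 11 -> G
Bits 01 -> D


Decoded message: GEGD


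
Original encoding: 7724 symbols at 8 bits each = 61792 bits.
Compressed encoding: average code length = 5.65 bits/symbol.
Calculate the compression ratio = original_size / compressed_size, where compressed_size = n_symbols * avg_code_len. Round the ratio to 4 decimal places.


original_size = n_symbols * orig_bits = 7724 * 8 = 61792 bits
compressed_size = n_symbols * avg_code_len = 7724 * 5.65 = 43640.6 bits
ratio = original_size / compressed_size = 61792 / 43640.6 = 1.4159

Compression ratio = 1.4159


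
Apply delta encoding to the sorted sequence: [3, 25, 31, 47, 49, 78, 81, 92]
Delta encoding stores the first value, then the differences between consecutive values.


First value: 3
Deltas:
  25 - 3 = 22
  31 - 25 = 6
  47 - 31 = 16
  49 - 47 = 2
  78 - 49 = 29
  81 - 78 = 3
  92 - 81 = 11


Delta encoded: [3, 22, 6, 16, 2, 29, 3, 11]


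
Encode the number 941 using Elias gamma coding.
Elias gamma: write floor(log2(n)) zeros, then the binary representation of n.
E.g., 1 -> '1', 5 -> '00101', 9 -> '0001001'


num_bits = floor(log2(941)) + 1 = 10
leading_zeros = num_bits - 1 = 9
binary(941) = 1110101101

Elias gamma(941) = '000000000' + '1110101101' = 0000000001110101101 (19 bits)


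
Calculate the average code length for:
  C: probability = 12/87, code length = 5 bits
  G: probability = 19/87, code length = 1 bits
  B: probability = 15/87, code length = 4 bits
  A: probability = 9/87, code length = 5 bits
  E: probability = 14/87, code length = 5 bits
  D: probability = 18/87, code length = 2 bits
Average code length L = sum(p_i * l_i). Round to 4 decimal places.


Weighted contributions p_i * l_i:
  C: (12/87) * 5 = 60/87
  G: (19/87) * 1 = 19/87
  B: (15/87) * 4 = 60/87
  A: (9/87) * 5 = 45/87
  E: (14/87) * 5 = 70/87
  D: (18/87) * 2 = 36/87
Sum = (60 + 19 + 60 + 45 + 70 + 36)/87 = 290/87

L = 290/87 = 3.3333 bits/symbol


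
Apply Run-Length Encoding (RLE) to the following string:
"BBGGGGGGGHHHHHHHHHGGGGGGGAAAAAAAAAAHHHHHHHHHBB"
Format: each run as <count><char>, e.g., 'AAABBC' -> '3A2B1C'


Scanning runs left to right:
  i=0: run of 'B' x 2 -> '2B'
  i=2: run of 'G' x 7 -> '7G'
  i=9: run of 'H' x 9 -> '9H'
  i=18: run of 'G' x 7 -> '7G'
  i=25: run of 'A' x 10 -> '10A'
  i=35: run of 'H' x 9 -> '9H'
  i=44: run of 'B' x 2 -> '2B'

RLE = 2B7G9H7G10A9H2B


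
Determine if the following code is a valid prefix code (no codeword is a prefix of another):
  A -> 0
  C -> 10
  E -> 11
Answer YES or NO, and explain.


Checking each pair (does one codeword prefix another?):
  A='0' vs C='10': no prefix
  A='0' vs E='11': no prefix
  C='10' vs A='0': no prefix
  C='10' vs E='11': no prefix
  E='11' vs A='0': no prefix
  E='11' vs C='10': no prefix
No violation found over all pairs.

YES -- this is a valid prefix code. No codeword is a prefix of any other codeword.


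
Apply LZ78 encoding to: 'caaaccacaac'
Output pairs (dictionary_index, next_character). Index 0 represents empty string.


LZ78 encoding steps:
Dictionary: {0: ''}
Step 1: w='' (idx 0), next='c' -> output (0, 'c'), add 'c' as idx 1
Step 2: w='' (idx 0), next='a' -> output (0, 'a'), add 'a' as idx 2
Step 3: w='a' (idx 2), next='a' -> output (2, 'a'), add 'aa' as idx 3
Step 4: w='c' (idx 1), next='c' -> output (1, 'c'), add 'cc' as idx 4
Step 5: w='a' (idx 2), next='c' -> output (2, 'c'), add 'ac' as idx 5
Step 6: w='aa' (idx 3), next='c' -> output (3, 'c'), add 'aac' as idx 6


Encoded: [(0, 'c'), (0, 'a'), (2, 'a'), (1, 'c'), (2, 'c'), (3, 'c')]


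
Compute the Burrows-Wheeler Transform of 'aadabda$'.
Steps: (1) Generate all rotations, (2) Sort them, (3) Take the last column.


Rotations (sorted):
  0: $aadabda -> last char: a
  1: a$aadabd -> last char: d
  2: aadabda$ -> last char: $
  3: abda$aad -> last char: d
  4: adabda$a -> last char: a
  5: bda$aada -> last char: a
  6: da$aadab -> last char: b
  7: dabda$aa -> last char: a


BWT = ad$daaba


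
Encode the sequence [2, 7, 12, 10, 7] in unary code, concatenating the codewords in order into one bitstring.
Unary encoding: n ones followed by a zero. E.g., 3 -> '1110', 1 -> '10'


Encode each number as n ones followed by a terminating 0:
  2 -> 110 (3 bits)
  7 -> 11111110 (8 bits)
  12 -> 1111111111110 (13 bits)
  10 -> 11111111110 (11 bits)
  7 -> 11111110 (8 bits)
Total length = 3 + 8 + 13 + 11 + 8 = 43 bits.

Unary([2, 7, 12, 10, 7]) = 1101111111011111111111101111111111011111110 (43 bits)


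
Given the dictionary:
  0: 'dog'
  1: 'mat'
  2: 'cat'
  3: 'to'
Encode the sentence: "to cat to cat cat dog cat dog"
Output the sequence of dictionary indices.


Look up each word in the dictionary:
  'to' -> 3
  'cat' -> 2
  'to' -> 3
  'cat' -> 2
  'cat' -> 2
  'dog' -> 0
  'cat' -> 2
  'dog' -> 0

Encoded: [3, 2, 3, 2, 2, 0, 2, 0]


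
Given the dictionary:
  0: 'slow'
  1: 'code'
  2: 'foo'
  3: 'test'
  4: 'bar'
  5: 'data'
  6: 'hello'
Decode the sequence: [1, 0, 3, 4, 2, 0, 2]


Look up each index in the dictionary:
  1 -> 'code'
  0 -> 'slow'
  3 -> 'test'
  4 -> 'bar'
  2 -> 'foo'
  0 -> 'slow'
  2 -> 'foo'

Decoded: "code slow test bar foo slow foo"


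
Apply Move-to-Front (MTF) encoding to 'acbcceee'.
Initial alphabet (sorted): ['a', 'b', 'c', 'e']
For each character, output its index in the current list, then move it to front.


MTF encoding:
'a': index 0 in ['a', 'b', 'c', 'e'] -> ['a', 'b', 'c', 'e']
'c': index 2 in ['a', 'b', 'c', 'e'] -> ['c', 'a', 'b', 'e']
'b': index 2 in ['c', 'a', 'b', 'e'] -> ['b', 'c', 'a', 'e']
'c': index 1 in ['b', 'c', 'a', 'e'] -> ['c', 'b', 'a', 'e']
'c': index 0 in ['c', 'b', 'a', 'e'] -> ['c', 'b', 'a', 'e']
'e': index 3 in ['c', 'b', 'a', 'e'] -> ['e', 'c', 'b', 'a']
'e': index 0 in ['e', 'c', 'b', 'a'] -> ['e', 'c', 'b', 'a']
'e': index 0 in ['e', 'c', 'b', 'a'] -> ['e', 'c', 'b', 'a']


Output: [0, 2, 2, 1, 0, 3, 0, 0]


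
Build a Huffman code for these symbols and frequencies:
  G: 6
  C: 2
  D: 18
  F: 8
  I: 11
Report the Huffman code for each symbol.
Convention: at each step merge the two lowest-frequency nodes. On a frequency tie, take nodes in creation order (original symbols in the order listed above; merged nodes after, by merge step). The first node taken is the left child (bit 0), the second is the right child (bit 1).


Huffman tree construction:
Step 1: Merge C(2) + G(6) = 8
Step 2: Merge F(8) + (C+G)(8) = 16
Step 3: Merge I(11) + (F+(C+G))(16) = 27
Step 4: Merge D(18) + (I+(F+(C+G)))(27) = 45
Read each symbol's code off the tree from the root (left child = 0, right child = 1).

Codes:
  G: 1111 (length 4)
  C: 1110 (length 4)
  D: 0 (length 1)
  F: 110 (length 3)
  I: 10 (length 2)
Average code length: 96/45 = 2.1333 bits/symbol


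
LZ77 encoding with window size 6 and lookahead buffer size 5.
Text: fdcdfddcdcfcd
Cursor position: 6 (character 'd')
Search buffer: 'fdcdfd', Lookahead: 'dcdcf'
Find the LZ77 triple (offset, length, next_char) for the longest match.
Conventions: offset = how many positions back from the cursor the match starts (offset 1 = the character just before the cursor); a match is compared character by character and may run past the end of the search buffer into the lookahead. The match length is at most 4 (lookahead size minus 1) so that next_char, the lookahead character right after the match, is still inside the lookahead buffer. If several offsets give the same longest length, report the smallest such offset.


Try each offset into the search buffer:
  offset=1 (pos 5, char 'd'): match length 1
  offset=2 (pos 4, char 'f'): match length 0
  offset=3 (pos 3, char 'd'): match length 1
  offset=4 (pos 2, char 'c'): match length 0
  offset=5 (pos 1, char 'd'): match length 3
  offset=6 (pos 0, char 'f'): match length 0
Longest match has length 3 at offset 5.
next_char = character at position 6 + 3 = 9 -> 'c'

Best match: offset=5, length=3 (matching 'dcd' starting at position 1)
LZ77 triple: (5, 3, 'c')


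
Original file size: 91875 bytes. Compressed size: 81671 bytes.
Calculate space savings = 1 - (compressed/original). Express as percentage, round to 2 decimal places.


ratio = compressed/original = 81671/91875 = 0.888936
savings = 1 - ratio = 1 - 0.888936 = 0.111064
as a percentage: 0.111064 * 100 = 11.11%

Space savings = 1 - 81671/91875 = 11.11%


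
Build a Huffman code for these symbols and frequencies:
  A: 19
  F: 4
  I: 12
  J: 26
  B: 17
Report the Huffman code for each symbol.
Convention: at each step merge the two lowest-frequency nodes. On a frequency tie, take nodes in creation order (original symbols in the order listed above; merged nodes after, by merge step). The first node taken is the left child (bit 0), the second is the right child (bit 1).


Huffman tree construction:
Step 1: Merge F(4) + I(12) = 16
Step 2: Merge (F+I)(16) + B(17) = 33
Step 3: Merge A(19) + J(26) = 45
Step 4: Merge ((F+I)+B)(33) + (A+J)(45) = 78
Read each symbol's code off the tree from the root (left child = 0, right child = 1).

Codes:
  A: 10 (length 2)
  F: 000 (length 3)
  I: 001 (length 3)
  J: 11 (length 2)
  B: 01 (length 2)
Average code length: 172/78 = 2.2051 bits/symbol


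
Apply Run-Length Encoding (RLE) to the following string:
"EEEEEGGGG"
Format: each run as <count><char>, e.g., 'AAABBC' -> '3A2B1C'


Scanning runs left to right:
  i=0: run of 'E' x 5 -> '5E'
  i=5: run of 'G' x 4 -> '4G'

RLE = 5E4G


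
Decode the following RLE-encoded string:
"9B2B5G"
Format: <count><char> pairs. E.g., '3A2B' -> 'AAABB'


Expanding each <count><char> pair:
  9B -> 'BBBBBBBBB'
  2B -> 'BB'
  5G -> 'GGGGG'

Decoded = BBBBBBBBBBBGGGGG


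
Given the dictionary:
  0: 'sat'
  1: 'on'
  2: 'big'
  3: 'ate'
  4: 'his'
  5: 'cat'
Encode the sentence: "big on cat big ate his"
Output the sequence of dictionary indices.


Look up each word in the dictionary:
  'big' -> 2
  'on' -> 1
  'cat' -> 5
  'big' -> 2
  'ate' -> 3
  'his' -> 4

Encoded: [2, 1, 5, 2, 3, 4]


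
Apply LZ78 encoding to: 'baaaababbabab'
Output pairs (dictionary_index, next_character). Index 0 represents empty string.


LZ78 encoding steps:
Dictionary: {0: ''}
Step 1: w='' (idx 0), next='b' -> output (0, 'b'), add 'b' as idx 1
Step 2: w='' (idx 0), next='a' -> output (0, 'a'), add 'a' as idx 2
Step 3: w='a' (idx 2), next='a' -> output (2, 'a'), add 'aa' as idx 3
Step 4: w='a' (idx 2), next='b' -> output (2, 'b'), add 'ab' as idx 4
Step 5: w='ab' (idx 4), next='b' -> output (4, 'b'), add 'abb' as idx 5
Step 6: w='ab' (idx 4), next='a' -> output (4, 'a'), add 'aba' as idx 6
Step 7: w='b' (idx 1), end of input -> output (1, '')


Encoded: [(0, 'b'), (0, 'a'), (2, 'a'), (2, 'b'), (4, 'b'), (4, 'a'), (1, '')]


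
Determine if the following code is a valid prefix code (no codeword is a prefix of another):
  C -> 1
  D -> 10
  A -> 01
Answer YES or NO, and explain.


Checking each pair (does one codeword prefix another?):
  C='1' vs D='10': prefix -- VIOLATION

NO -- this is NOT a valid prefix code. C (1) is a prefix of D (10).


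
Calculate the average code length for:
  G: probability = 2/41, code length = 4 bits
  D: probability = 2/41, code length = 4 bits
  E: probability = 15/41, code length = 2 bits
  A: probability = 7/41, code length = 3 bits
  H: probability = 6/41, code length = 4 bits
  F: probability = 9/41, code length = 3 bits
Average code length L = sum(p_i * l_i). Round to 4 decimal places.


Weighted contributions p_i * l_i:
  G: (2/41) * 4 = 8/41
  D: (2/41) * 4 = 8/41
  E: (15/41) * 2 = 30/41
  A: (7/41) * 3 = 21/41
  H: (6/41) * 4 = 24/41
  F: (9/41) * 3 = 27/41
Sum = (8 + 8 + 30 + 21 + 24 + 27)/41 = 118/41

L = 118/41 = 2.8780 bits/symbol


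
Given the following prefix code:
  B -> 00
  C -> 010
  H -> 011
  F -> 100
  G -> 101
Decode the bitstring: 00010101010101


Decoding step by step:
Bits 00 -> B
Bits 010 -> C
Bits 101 -> G
Bits 010 -> C
Bits 101 -> G


Decoded message: BCGCG


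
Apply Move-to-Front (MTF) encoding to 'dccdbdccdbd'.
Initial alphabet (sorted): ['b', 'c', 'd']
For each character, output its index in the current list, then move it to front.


MTF encoding:
'd': index 2 in ['b', 'c', 'd'] -> ['d', 'b', 'c']
'c': index 2 in ['d', 'b', 'c'] -> ['c', 'd', 'b']
'c': index 0 in ['c', 'd', 'b'] -> ['c', 'd', 'b']
'd': index 1 in ['c', 'd', 'b'] -> ['d', 'c', 'b']
'b': index 2 in ['d', 'c', 'b'] -> ['b', 'd', 'c']
'd': index 1 in ['b', 'd', 'c'] -> ['d', 'b', 'c']
'c': index 2 in ['d', 'b', 'c'] -> ['c', 'd', 'b']
'c': index 0 in ['c', 'd', 'b'] -> ['c', 'd', 'b']
'd': index 1 in ['c', 'd', 'b'] -> ['d', 'c', 'b']
'b': index 2 in ['d', 'c', 'b'] -> ['b', 'd', 'c']
'd': index 1 in ['b', 'd', 'c'] -> ['d', 'b', 'c']


Output: [2, 2, 0, 1, 2, 1, 2, 0, 1, 2, 1]


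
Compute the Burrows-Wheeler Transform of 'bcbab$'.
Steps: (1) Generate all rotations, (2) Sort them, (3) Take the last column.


Rotations (sorted):
  0: $bcbab -> last char: b
  1: ab$bcb -> last char: b
  2: b$bcba -> last char: a
  3: bab$bc -> last char: c
  4: bcbab$ -> last char: $
  5: cbab$b -> last char: b


BWT = bbac$b


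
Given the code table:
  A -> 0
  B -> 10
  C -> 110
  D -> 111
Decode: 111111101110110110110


Decoding:
111 -> D
111 -> D
10 -> B
111 -> D
0 -> A
110 -> C
110 -> C
110 -> C


Result: DDBDACCC


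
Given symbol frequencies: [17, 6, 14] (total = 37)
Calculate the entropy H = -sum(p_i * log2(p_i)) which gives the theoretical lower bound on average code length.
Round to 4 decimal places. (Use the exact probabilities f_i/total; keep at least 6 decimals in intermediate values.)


Per-symbol terms -p_i * log2(p_i) with p_i = f_i/37:
  p = 17/37 = 0.459459: log2(p) = -1.121991, -p*log2(p) = 0.515509
  p = 6/37 = 0.162162: log2(p) = -2.624491, -p*log2(p) = 0.425593
  p = 14/37 = 0.378378: log2(p) = -1.402098, -p*log2(p) = 0.530524
H = 0.515509 + 0.425593 + 0.530524 = 1.471626

H = 1.4716 bits/symbol


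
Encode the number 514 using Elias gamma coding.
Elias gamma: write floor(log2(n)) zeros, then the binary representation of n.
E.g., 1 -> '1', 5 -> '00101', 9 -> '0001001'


num_bits = floor(log2(514)) + 1 = 10
leading_zeros = num_bits - 1 = 9
binary(514) = 1000000010

Elias gamma(514) = '000000000' + '1000000010' = 0000000001000000010 (19 bits)


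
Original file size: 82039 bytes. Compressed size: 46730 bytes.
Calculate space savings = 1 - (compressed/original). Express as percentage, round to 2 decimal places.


ratio = compressed/original = 46730/82039 = 0.569607
savings = 1 - ratio = 1 - 0.569607 = 0.430393
as a percentage: 0.430393 * 100 = 43.04%

Space savings = 1 - 46730/82039 = 43.04%


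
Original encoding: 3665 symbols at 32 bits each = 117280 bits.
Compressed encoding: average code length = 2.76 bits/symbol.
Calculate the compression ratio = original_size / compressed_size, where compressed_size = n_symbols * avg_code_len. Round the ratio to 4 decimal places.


original_size = n_symbols * orig_bits = 3665 * 32 = 117280 bits
compressed_size = n_symbols * avg_code_len = 3665 * 2.76 = 10115.4 bits
ratio = original_size / compressed_size = 117280 / 10115.4 = 11.5942

Compression ratio = 11.5942


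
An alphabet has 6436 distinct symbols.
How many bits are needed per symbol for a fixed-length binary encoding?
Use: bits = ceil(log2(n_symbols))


log2(6436) = 12.6519
Bracket: 2^12 = 4096 < 6436 <= 2^13 = 8192
So ceil(log2(6436)) = 13

bits = ceil(log2(6436)) = ceil(12.6519) = 13 bits


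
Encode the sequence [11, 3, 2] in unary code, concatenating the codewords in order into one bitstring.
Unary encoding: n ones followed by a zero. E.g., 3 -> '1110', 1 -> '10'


Encode each number as n ones followed by a terminating 0:
  11 -> 111111111110 (12 bits)
  3 -> 1110 (4 bits)
  2 -> 110 (3 bits)
Total length = 12 + 4 + 3 = 19 bits.

Unary([11, 3, 2]) = 1111111111101110110 (19 bits)


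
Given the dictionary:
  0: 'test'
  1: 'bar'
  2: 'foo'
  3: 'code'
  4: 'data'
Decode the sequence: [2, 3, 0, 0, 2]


Look up each index in the dictionary:
  2 -> 'foo'
  3 -> 'code'
  0 -> 'test'
  0 -> 'test'
  2 -> 'foo'

Decoded: "foo code test test foo"


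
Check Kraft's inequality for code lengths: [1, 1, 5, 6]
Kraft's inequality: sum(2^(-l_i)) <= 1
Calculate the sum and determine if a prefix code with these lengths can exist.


Sum = 2^(-1) + 2^(-1) + 2^(-5) + 2^(-6)
    = 0.5 + 0.5 + 0.03125 + 0.015625
    = 67/64 = 1.046875
Since 1.046875 > 1, Kraft's inequality is NOT satisfied.
A prefix code with these lengths CANNOT exist.

Kraft sum = 1.046875. Not satisfied.


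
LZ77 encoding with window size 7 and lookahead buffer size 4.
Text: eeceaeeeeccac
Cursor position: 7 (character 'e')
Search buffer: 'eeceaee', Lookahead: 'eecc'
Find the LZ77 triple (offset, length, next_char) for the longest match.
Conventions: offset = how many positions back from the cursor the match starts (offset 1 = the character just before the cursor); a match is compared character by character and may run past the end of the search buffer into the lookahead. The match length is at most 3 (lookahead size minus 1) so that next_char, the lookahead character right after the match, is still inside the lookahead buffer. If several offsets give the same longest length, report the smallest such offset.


Try each offset into the search buffer:
  offset=1 (pos 6, char 'e'): match length 2
  offset=2 (pos 5, char 'e'): match length 2
  offset=3 (pos 4, char 'a'): match length 0
  offset=4 (pos 3, char 'e'): match length 1
  offset=5 (pos 2, char 'c'): match length 0
  offset=6 (pos 1, char 'e'): match length 1
  offset=7 (pos 0, char 'e'): match length 3
Longest match has length 3 at offset 7.
next_char = character at position 7 + 3 = 10 -> 'c'

Best match: offset=7, length=3 (matching 'eec' starting at position 0)
LZ77 triple: (7, 3, 'c')
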